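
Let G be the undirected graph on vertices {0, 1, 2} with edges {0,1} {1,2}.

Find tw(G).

1

A width-1 tree decomposition is:
Bags: B1 = {1, 2}  B2 = {0, 1}
Tree: B1–B2
Each bag holds 2 vertices, so the decomposition has width 1, which upper-bounds the treewidth. Any graph with an edge has treewidth ≥ 1, and G has the edge 2–1. Hence tw(G) = 1 exactly.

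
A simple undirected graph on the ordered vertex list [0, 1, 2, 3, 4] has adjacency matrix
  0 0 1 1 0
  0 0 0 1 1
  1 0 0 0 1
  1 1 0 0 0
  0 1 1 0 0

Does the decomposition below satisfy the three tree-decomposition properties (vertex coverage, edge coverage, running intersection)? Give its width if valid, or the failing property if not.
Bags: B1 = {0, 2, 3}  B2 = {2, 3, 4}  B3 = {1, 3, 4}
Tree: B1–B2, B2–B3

Yes; width 2.

Every vertex of G appears in some bag (union = {0, 1, 2, 3, 4}); every edge is covered by a bag; and for each vertex v the set of bags containing v is connected in the bag tree. The decomposition is therefore valid. The largest bag has 3 vertices, so the width is 2.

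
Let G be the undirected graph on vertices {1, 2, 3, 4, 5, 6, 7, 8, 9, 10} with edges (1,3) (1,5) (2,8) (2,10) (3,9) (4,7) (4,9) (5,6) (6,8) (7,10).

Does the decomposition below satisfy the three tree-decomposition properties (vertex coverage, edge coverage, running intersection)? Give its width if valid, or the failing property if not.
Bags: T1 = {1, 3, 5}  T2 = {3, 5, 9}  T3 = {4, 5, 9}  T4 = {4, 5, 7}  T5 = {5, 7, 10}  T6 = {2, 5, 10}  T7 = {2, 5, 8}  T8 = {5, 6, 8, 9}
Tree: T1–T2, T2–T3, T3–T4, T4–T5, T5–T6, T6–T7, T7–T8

A tree decomposition must satisfy three properties: every vertex lies in some bag; for every edge, both endpoints lie together in some bag; and for every vertex, the bags containing it form a connected subtree. Here bags containing vertex 9 are not connected in the tree, so the decomposition is invalid.

No — bags containing vertex 9 are not connected in the tree.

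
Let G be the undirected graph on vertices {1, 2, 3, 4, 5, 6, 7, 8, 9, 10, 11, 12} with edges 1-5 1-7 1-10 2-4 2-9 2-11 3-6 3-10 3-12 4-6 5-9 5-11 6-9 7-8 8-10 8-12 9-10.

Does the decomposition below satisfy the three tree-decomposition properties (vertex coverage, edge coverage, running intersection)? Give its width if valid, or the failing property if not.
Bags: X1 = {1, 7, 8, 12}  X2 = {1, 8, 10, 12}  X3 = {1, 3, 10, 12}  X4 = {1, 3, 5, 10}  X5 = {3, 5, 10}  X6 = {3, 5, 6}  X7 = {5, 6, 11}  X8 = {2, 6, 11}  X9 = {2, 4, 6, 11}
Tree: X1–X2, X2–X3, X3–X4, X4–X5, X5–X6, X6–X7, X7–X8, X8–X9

No — vertex 9 appears in no bag.

A tree decomposition must satisfy three properties: every vertex lies in some bag; for every edge, both endpoints lie together in some bag; and for every vertex, the bags containing it form a connected subtree. Here vertex 9 appears in no bag, so the decomposition is invalid.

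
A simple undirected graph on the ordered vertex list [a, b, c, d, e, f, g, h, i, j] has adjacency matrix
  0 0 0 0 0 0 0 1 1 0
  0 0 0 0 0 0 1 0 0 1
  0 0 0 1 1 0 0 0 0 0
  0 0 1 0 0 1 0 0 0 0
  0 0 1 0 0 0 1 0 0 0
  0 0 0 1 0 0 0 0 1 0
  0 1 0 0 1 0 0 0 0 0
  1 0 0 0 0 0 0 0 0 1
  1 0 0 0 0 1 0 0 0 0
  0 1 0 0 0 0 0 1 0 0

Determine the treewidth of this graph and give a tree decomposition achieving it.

Each bag holds 3 vertices, so the decomposition has width 2, which upper-bounds the treewidth. For the lower bound, G contains the cycle h–a–i–f–d–c–e–g–b–j–h, so G is not a forest; only forests have treewidth ≤ 1, hence tw(G) ≥ 2. Combining the bounds, tw(G) = 2.

Treewidth 2.
One such decomposition:
Bags: B1 = {a, h, i}  B2 = {f, h, i}  B3 = {d, f, h}  B4 = {c, d, h}  B5 = {c, e, h}  B6 = {e, g, h}  B7 = {b, g, h}  B8 = {b, h, j}
Tree: B1–B2, B2–B3, B3–B4, B4–B5, B5–B6, B6–B7, B7–B8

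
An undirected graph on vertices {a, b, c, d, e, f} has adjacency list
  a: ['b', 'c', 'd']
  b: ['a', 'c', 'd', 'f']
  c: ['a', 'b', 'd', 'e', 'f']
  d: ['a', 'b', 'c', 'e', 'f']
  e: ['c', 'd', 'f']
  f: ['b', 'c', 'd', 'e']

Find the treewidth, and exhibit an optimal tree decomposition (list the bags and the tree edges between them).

Each bag holds 4 vertices, so the decomposition has width 3, which upper-bounds the treewidth. For the lower bound, the 4 vertices {c, d, e, f} are pairwise adjacent, and any tree decomposition puts a clique entirely inside one bag — forcing width ≥ 3. Therefore the treewidth is 3.

Treewidth 3.
Bags: B1 = {a, b, c, d}  B2 = {b, c, d, f}  B3 = {c, d, e, f}
Tree: B1–B2, B2–B3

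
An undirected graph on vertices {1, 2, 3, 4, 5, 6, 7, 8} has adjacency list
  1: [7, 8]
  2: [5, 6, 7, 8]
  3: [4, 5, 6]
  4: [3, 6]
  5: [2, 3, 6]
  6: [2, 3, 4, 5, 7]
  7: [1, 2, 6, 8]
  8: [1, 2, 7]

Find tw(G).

2

A width-2 tree decomposition is:
Bags: B1 = {3, 5, 6}  B2 = {3, 4, 6}  B3 = {2, 5, 6}  B4 = {2, 6, 7}  B5 = {2, 7, 8}  B6 = {1, 7, 8}
Tree: B1–B2, B1–B3, B3–B4, B4–B5, B5–B6
The largest bag has 3 vertices, giving width 2; this decomposition certifies tw(G) ≤ 2. Conversely, {1, 7, 8} is a clique of size 3, and the vertices of any clique must share a bag in every tree decomposition; so some bag has ≥ 3 vertices and tw(G) ≥ 2. Therefore the treewidth is 2.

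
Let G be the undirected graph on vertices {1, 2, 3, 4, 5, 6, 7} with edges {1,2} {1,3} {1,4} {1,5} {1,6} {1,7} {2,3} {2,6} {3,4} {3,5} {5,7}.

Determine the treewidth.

2

A width-2 tree decomposition is:
Bags: B1 = {1, 2, 3}  B2 = {1, 3, 5}  B3 = {1, 3, 4}  B4 = {1, 5, 7}  B5 = {1, 2, 6}
Tree: B1–B2, B2–B3, B2–B4, B1–B5
Every bag has size at most 3, so the width is 3 − 1 = 2 and tw(G) ≤ 2. On the other hand G contains the 3-clique {1, 2, 3}. A clique must lie in a single bag of any decomposition, so no decomposition can have width below 2. Therefore the treewidth is 2.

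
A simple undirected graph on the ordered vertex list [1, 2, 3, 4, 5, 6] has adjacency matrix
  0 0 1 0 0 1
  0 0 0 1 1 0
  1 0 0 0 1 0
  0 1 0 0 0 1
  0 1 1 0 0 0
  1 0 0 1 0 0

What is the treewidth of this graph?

A width-2 tree decomposition is:
Bags: B1 = {1, 4, 6}  B2 = {1, 3, 4}  B3 = {3, 4, 5}  B4 = {2, 4, 5}
Tree: B1–B2, B2–B3, B3–B4
Every bag has size at most 3, so the width is 3 − 1 = 2 and tw(G) ≤ 2. The edges 4–6–1–3–5–2–4 form a cycle, so G is not a tree and its treewidth is at least 2. Therefore the treewidth is 2.

2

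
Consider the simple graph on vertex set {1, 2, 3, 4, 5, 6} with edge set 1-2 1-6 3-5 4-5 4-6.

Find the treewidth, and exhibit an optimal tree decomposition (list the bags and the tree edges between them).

Every bag has size at most 2, so the width is 2 − 1 = 1 and tw(G) ≤ 1. G has an edge, so its treewidth is at least 1. Combining the bounds, tw(G) = 1.

Treewidth 1.
One such decomposition:
Bags: B1 = {3, 5}  B2 = {4, 5}  B3 = {4, 6}  B4 = {1, 6}  B5 = {1, 2}
Tree: B1–B2, B2–B3, B3–B4, B4–B5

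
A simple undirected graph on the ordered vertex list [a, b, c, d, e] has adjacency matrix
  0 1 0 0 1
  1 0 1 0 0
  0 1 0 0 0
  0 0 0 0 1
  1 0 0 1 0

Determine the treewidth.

1

A width-1 tree decomposition is:
Bags: B1 = {a, e}  B2 = {a, b}  B3 = {d, e}  B4 = {b, c}
Tree: B1–B2, B1–B3, B2–B4
Each bag holds 2 vertices, so the decomposition has width 1, which upper-bounds the treewidth. G has an edge, so its treewidth is at least 1. Hence tw(G) = 1 exactly.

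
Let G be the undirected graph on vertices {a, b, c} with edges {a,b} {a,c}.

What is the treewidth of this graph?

1

A width-1 tree decomposition is:
Bags: B1 = {a, c}  B2 = {a, b}
Tree: B1–B2
Each bag holds 2 vertices, so the decomposition has width 1, which upper-bounds the treewidth. Since G has at least one edge (e.g. c–a), it is not an edgeless graph, so tw(G) ≥ 1. Therefore the treewidth is 1.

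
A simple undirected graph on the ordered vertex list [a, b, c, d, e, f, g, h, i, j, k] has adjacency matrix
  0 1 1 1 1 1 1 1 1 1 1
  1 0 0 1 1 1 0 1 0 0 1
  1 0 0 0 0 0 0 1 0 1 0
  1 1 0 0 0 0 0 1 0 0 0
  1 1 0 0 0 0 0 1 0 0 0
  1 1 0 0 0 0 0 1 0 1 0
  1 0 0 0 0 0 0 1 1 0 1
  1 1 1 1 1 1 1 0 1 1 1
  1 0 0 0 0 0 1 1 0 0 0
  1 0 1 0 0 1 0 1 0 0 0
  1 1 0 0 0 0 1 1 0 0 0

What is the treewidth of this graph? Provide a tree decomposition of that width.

The largest bag has 4 vertices, giving width 3; this decomposition certifies tw(G) ≤ 3. For the lower bound, the 4 vertices {a, g, h, k} are pairwise adjacent, and any tree decomposition puts a clique entirely inside one bag — forcing width ≥ 3. The upper and lower bounds meet at 3, so that is the treewidth.

Treewidth 3.
One optimal decomposition is:
Bags: B1 = {a, b, f, h}  B2 = {a, f, h, j}  B3 = {a, b, h, k}  B4 = {a, b, e, h}  B5 = {a, b, d, h}  B6 = {a, g, h, k}  B7 = {a, c, h, j}  B8 = {a, g, h, i}
Tree: B1–B2, B1–B3, B1–B4, B1–B5, B3–B6, B2–B7, B6–B8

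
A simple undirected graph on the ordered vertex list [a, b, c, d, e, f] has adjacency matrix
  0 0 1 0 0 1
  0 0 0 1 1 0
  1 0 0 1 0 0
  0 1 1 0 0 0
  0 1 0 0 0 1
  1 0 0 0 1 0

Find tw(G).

A width-2 tree decomposition is:
Bags: B1 = {b, c, d}  B2 = {a, b, c}  B3 = {a, b, f}  B4 = {b, e, f}
Tree: B1–B2, B2–B3, B3–B4
Each bag holds 3 vertices, so the decomposition has width 2, which upper-bounds the treewidth. For the lower bound, G contains the cycle b–d–c–a–f–e–b, so G is not a forest; only forests have treewidth ≤ 1, hence tw(G) ≥ 2. Therefore the treewidth is 2.

2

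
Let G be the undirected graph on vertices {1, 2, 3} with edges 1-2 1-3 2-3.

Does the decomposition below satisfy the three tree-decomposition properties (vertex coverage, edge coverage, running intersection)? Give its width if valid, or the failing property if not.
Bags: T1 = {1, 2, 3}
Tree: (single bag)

Yes; width 2.

Every vertex of G appears in some bag (union = {1, 2, 3}); every edge is covered by a bag; and for each vertex v the set of bags containing v is connected in the bag tree. The decomposition is therefore valid. The largest bag has 3 vertices, so the width is 2.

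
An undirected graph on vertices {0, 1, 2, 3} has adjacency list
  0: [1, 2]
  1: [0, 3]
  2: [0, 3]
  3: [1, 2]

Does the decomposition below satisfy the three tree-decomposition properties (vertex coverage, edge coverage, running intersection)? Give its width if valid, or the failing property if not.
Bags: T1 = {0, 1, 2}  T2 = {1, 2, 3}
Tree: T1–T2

Yes; width 2.

Checking the three conditions: (i) the bags cover all of {0, 1, 2, 3}; (ii) for each edge, some bag contains both endpoints; (iii) the bags containing any fixed vertex form a subtree. All hold, so the decomposition is valid with width 3 − 1 = 2.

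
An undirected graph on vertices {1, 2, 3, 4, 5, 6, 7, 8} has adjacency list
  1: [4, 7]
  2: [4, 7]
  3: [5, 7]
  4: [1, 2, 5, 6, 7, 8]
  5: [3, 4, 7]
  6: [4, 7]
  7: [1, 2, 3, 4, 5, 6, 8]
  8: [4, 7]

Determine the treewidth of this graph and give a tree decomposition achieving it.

Treewidth 2.
Bags: B1 = {3, 5, 7}  B2 = {4, 5, 7}  B3 = {4, 7, 8}  B4 = {2, 4, 7}  B5 = {4, 6, 7}  B6 = {1, 4, 7}
Tree: B1–B2, B2–B3, B3–B4, B3–B5, B4–B6

The largest bag has 3 vertices, giving width 2; this decomposition certifies tw(G) ≤ 2. For the lower bound, the 3 vertices {3, 5, 7} are pairwise adjacent, and any tree decomposition puts a clique entirely inside one bag — forcing width ≥ 2. Combining the bounds, tw(G) = 2.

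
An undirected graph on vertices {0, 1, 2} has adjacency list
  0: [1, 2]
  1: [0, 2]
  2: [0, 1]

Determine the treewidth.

A width-2 tree decomposition is:
Bags: B1 = {0, 1, 2}
Tree: (single bag)
A single bag containing all 3 vertices is trivially a valid decomposition of width 2. Conversely, {0, 1, 2} is a clique of size 3, and the vertices of any clique must share a bag in every tree decomposition; so some bag has ≥ 3 vertices and tw(G) ≥ 2. Combining the bounds, tw(G) = 2.

2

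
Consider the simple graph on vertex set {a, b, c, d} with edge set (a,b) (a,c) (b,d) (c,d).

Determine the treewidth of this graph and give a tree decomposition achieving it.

Treewidth 2.
Bags: B1 = {a, c, d}  B2 = {a, b, d}
Tree: B1–B2

Every bag has size at most 3, so the width is 3 − 1 = 2 and tw(G) ≤ 2. Since a–c–d–b–a is a cycle in G, G is not acyclic. Forests are exactly the graphs of treewidth ≤ 1, so tw(G) ≥ 2. Therefore the treewidth is 2.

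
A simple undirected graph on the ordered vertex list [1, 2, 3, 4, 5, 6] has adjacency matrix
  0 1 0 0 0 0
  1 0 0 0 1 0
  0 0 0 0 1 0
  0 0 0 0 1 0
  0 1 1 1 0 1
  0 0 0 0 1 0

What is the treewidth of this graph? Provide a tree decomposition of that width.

Treewidth 1.
One optimal decomposition is:
Bags: B1 = {4, 5}  B2 = {5, 6}  B3 = {2, 5}  B4 = {1, 2}  B5 = {3, 5}
Tree: B1–B2, B2–B3, B3–B4, B2–B5

Each bag holds 2 vertices, so the decomposition has width 1, which upper-bounds the treewidth. Any graph with an edge has treewidth ≥ 1, and G has the edge 5–4. The upper and lower bounds meet at 1, so that is the treewidth.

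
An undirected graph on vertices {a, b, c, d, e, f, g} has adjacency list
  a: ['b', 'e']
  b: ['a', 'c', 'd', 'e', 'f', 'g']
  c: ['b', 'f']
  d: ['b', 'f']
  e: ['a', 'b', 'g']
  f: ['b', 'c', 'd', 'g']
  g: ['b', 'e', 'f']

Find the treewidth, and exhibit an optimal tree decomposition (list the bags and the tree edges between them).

Treewidth 2.
One optimal decomposition is:
Bags: B1 = {b, f, g}  B2 = {b, d, f}  B3 = {b, e, g}  B4 = {b, c, f}  B5 = {a, b, e}
Tree: B1–B2, B1–B3, B2–B4, B3–B5

Every bag has size at most 3, so the width is 3 − 1 = 2 and tw(G) ≤ 2. For the lower bound, the 3 vertices {a, b, e} are pairwise adjacent, and any tree decomposition puts a clique entirely inside one bag — forcing width ≥ 2. Therefore the treewidth is 2.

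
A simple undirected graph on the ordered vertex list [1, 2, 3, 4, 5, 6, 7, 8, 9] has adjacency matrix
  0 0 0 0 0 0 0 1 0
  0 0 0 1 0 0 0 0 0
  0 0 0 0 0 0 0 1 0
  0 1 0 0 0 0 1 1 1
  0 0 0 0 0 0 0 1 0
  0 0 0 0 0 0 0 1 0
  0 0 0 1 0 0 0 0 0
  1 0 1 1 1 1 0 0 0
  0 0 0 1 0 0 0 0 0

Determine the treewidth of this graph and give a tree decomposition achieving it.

Treewidth 1.
One optimal decomposition is:
Bags: B1 = {4, 8}  B2 = {6, 8}  B3 = {5, 8}  B4 = {2, 4}  B5 = {4, 9}  B6 = {3, 8}  B7 = {4, 7}  B8 = {1, 8}
Tree: B1–B2, B1–B3, B1–B4, B4–B5, B1–B6, B5–B7, B2–B8

Each bag holds 2 vertices, so the decomposition has width 1, which upper-bounds the treewidth. Any graph with an edge has treewidth ≥ 1, and G has the edge 8–4. Hence tw(G) = 1 exactly.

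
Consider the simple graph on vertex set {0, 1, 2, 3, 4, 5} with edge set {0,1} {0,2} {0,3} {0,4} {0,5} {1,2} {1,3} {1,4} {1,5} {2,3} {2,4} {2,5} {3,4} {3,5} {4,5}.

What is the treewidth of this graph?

A width-5 tree decomposition is:
Bags: B1 = {0, 1, 2, 3, 4, 5}
Tree: (single bag)
With just one bag of size 6, the width is 6 − 1 = 5, so tw(G) ≤ 5. For the lower bound, the 6 vertices {0, 1, 2, 3, 4, 5} are pairwise adjacent, and any tree decomposition puts a clique entirely inside one bag — forcing width ≥ 5. Hence tw(G) = 5 exactly.

5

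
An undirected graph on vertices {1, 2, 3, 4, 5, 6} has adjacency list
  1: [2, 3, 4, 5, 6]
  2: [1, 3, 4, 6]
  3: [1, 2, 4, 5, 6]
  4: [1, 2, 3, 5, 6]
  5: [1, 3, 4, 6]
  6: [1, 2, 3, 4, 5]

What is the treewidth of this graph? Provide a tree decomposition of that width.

Each bag holds 5 vertices, so the decomposition has width 4, which upper-bounds the treewidth. For the lower bound, the 5 vertices {1, 2, 3, 4, 6} are pairwise adjacent, and any tree decomposition puts a clique entirely inside one bag — forcing width ≥ 4. The upper and lower bounds meet at 4, so that is the treewidth.

Treewidth 4.
One optimal decomposition is:
Bags: B1 = {1, 3, 4, 5, 6}  B2 = {1, 2, 3, 4, 6}
Tree: B1–B2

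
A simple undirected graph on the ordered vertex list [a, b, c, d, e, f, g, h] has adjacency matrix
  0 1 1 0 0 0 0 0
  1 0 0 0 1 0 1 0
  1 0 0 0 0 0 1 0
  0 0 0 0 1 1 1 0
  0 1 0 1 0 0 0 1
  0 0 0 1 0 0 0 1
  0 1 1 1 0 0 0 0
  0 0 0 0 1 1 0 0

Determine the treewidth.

A width-2 tree decomposition is:
Bags: B1 = {a, c, g}  B2 = {a, b, g}  B3 = {b, d, g}  B4 = {b, d, e}  B5 = {d, e, f}  B6 = {e, f, h}
Tree: B1–B2, B2–B3, B3–B4, B4–B5, B5–B6
Every bag has size at most 3, so the width is 3 − 1 = 2 and tw(G) ≤ 2. Since c–a–b–g–c is a cycle in G, G is not acyclic. Forests are exactly the graphs of treewidth ≤ 1, so tw(G) ≥ 2. Hence tw(G) = 2 exactly.

2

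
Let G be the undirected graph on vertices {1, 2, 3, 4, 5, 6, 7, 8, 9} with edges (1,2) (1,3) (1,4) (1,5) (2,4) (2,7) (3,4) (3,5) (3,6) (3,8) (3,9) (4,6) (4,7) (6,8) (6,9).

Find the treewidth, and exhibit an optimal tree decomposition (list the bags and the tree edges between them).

Each bag holds 3 vertices, so the decomposition has width 2, which upper-bounds the treewidth. On the other hand G contains the 3-clique {1, 2, 4}. A clique must lie in a single bag of any decomposition, so no decomposition can have width below 2. The upper and lower bounds meet at 2, so that is the treewidth.

Treewidth 2.
One such decomposition:
Bags: B1 = {3, 4, 6}  B2 = {1, 3, 4}  B3 = {1, 2, 4}  B4 = {3, 6, 9}  B5 = {1, 3, 5}  B6 = {2, 4, 7}  B7 = {3, 6, 8}
Tree: B1–B2, B2–B3, B1–B4, B2–B5, B3–B6, B4–B7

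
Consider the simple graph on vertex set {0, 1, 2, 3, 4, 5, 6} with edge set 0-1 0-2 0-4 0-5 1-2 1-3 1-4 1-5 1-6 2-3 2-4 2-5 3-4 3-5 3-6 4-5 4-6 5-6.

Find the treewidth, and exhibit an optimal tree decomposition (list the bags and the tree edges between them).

The largest bag has 5 vertices, giving width 4; this decomposition certifies tw(G) ≤ 4. Conversely, {0, 1, 2, 4, 5} is a clique of size 5, and the vertices of any clique must share a bag in every tree decomposition; so some bag has ≥ 5 vertices and tw(G) ≥ 4. Therefore the treewidth is 4.

Treewidth 4.
One optimal decomposition is:
Bags: B1 = {1, 3, 4, 5, 6}  B2 = {1, 2, 3, 4, 5}  B3 = {0, 1, 2, 4, 5}
Tree: B1–B2, B2–B3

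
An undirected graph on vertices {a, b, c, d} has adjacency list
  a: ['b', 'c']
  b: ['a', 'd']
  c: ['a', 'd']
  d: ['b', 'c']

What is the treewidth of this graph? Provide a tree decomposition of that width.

Each bag holds 3 vertices, so the decomposition has width 2, which upper-bounds the treewidth. For the lower bound, G contains the cycle b–a–c–d–b, so G is not a forest; only forests have treewidth ≤ 1, hence tw(G) ≥ 2. Combining the bounds, tw(G) = 2.

Treewidth 2.
One optimal decomposition is:
Bags: B1 = {a, b, c}  B2 = {b, c, d}
Tree: B1–B2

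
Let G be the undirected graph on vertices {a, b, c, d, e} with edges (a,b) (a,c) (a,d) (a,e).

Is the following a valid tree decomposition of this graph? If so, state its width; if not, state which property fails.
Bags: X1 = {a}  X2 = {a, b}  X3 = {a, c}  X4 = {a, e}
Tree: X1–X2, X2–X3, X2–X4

No — vertex d appears in no bag.

A tree decomposition must satisfy three properties: every vertex lies in some bag; for every edge, both endpoints lie together in some bag; and for every vertex, the bags containing it form a connected subtree. Here vertex d appears in no bag, so the decomposition is invalid.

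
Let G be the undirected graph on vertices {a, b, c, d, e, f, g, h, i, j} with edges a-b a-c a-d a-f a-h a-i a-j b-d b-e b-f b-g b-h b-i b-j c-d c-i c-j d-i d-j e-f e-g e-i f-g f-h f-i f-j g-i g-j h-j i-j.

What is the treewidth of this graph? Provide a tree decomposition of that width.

The largest bag has 5 vertices, giving width 4; this decomposition certifies tw(G) ≤ 4. Conversely, {a, c, d, i, j} is a clique of size 5, and the vertices of any clique must share a bag in every tree decomposition; so some bag has ≥ 5 vertices and tw(G) ≥ 4. The upper and lower bounds meet at 4, so that is the treewidth.

Treewidth 4.
One optimal decomposition is:
Bags: B1 = {a, b, f, i, j}  B2 = {a, b, d, i, j}  B3 = {b, f, g, i, j}  B4 = {b, e, f, g, i}  B5 = {a, c, d, i, j}  B6 = {a, b, f, h, j}
Tree: B1–B2, B1–B3, B3–B4, B2–B5, B1–B6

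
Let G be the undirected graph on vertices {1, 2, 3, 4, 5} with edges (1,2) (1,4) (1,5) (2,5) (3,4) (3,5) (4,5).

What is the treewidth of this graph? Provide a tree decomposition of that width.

The largest bag has 3 vertices, giving width 2; this decomposition certifies tw(G) ≤ 2. On the other hand G contains the 3-clique {1, 2, 5}. A clique must lie in a single bag of any decomposition, so no decomposition can have width below 2. The upper and lower bounds meet at 2, so that is the treewidth.

Treewidth 2.
One optimal decomposition is:
Bags: B1 = {1, 2, 5}  B2 = {1, 4, 5}  B3 = {3, 4, 5}
Tree: B1–B2, B2–B3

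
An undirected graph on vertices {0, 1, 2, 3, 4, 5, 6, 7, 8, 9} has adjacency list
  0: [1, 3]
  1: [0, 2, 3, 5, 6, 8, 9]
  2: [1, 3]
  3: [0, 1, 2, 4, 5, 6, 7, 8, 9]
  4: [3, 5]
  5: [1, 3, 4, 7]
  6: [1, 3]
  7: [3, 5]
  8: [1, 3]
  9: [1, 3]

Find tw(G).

A width-2 tree decomposition is:
Bags: B1 = {1, 3, 6}  B2 = {1, 3, 8}  B3 = {1, 3, 9}  B4 = {1, 2, 3}  B5 = {0, 1, 3}  B6 = {1, 3, 5}  B7 = {3, 4, 5}  B8 = {3, 5, 7}
Tree: B1–B2, B1–B3, B3–B4, B3–B5, B3–B6, B6–B7, B7–B8
Each bag holds 3 vertices, so the decomposition has width 2, which upper-bounds the treewidth. For the lower bound, the 3 vertices {0, 1, 3} are pairwise adjacent, and any tree decomposition puts a clique entirely inside one bag — forcing width ≥ 2. Hence tw(G) = 2 exactly.

2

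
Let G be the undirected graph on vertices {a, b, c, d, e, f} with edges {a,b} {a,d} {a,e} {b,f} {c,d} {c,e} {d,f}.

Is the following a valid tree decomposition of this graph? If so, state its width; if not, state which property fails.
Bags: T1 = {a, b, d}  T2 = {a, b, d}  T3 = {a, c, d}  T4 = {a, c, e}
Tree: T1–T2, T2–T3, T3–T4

A tree decomposition must satisfy three properties: every vertex lies in some bag; for every edge, both endpoints lie together in some bag; and for every vertex, the bags containing it form a connected subtree. Here vertex f appears in no bag, so the decomposition is invalid.

No — vertex f appears in no bag.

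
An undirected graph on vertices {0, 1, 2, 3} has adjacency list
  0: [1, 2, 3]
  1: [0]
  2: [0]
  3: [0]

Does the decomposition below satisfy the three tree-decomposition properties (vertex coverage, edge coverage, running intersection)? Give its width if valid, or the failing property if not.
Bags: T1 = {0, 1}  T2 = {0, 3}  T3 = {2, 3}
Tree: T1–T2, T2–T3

No — edge (0,2) lies in no bag.

A tree decomposition must satisfy three properties: every vertex lies in some bag; for every edge, both endpoints lie together in some bag; and for every vertex, the bags containing it form a connected subtree. Here edge (0,2) lies in no bag, so the decomposition is invalid.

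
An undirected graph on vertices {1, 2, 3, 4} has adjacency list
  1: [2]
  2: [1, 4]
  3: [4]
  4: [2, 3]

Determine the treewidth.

A width-1 tree decomposition is:
Bags: B1 = {3, 4}  B2 = {2, 4}  B3 = {1, 2}
Tree: B1–B2, B2–B3
Each bag holds 2 vertices, so the decomposition has width 1, which upper-bounds the treewidth. G has an edge, so its treewidth is at least 1. Hence tw(G) = 1 exactly.

1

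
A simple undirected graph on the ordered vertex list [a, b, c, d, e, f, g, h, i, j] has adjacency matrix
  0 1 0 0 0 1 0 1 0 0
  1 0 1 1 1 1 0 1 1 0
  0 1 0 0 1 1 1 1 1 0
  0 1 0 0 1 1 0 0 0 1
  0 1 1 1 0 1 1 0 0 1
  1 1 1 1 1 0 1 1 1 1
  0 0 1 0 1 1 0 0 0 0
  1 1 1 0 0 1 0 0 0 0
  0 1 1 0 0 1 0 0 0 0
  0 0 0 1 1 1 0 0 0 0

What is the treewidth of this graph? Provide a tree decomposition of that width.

Treewidth 3.
Bags: B1 = {b, c, f, h}  B2 = {a, b, f, h}  B3 = {b, c, e, f}  B4 = {b, d, e, f}  B5 = {d, e, f, j}  B6 = {c, e, f, g}  B7 = {b, c, f, i}
Tree: B1–B2, B1–B3, B3–B4, B4–B5, B3–B6, B3–B7

The largest bag has 4 vertices, giving width 3; this decomposition certifies tw(G) ≤ 3. For the lower bound, the 4 vertices {c, e, f, g} are pairwise adjacent, and any tree decomposition puts a clique entirely inside one bag — forcing width ≥ 3. Hence tw(G) = 3 exactly.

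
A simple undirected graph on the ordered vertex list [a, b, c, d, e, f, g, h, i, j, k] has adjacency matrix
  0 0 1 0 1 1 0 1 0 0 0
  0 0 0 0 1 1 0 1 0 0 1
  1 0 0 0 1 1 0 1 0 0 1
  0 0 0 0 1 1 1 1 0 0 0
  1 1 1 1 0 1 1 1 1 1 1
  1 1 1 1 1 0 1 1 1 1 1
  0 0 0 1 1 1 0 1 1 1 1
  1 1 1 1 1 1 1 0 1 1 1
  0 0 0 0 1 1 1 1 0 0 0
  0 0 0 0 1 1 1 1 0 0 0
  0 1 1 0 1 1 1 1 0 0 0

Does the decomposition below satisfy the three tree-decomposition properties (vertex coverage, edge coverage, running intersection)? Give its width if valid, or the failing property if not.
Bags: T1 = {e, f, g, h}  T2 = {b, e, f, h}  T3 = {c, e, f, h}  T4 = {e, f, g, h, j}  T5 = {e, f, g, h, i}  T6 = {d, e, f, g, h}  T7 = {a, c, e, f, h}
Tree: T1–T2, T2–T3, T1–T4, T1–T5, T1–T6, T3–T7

No — vertex k appears in no bag.

A tree decomposition must satisfy three properties: every vertex lies in some bag; for every edge, both endpoints lie together in some bag; and for every vertex, the bags containing it form a connected subtree. Here vertex k appears in no bag, so the decomposition is invalid.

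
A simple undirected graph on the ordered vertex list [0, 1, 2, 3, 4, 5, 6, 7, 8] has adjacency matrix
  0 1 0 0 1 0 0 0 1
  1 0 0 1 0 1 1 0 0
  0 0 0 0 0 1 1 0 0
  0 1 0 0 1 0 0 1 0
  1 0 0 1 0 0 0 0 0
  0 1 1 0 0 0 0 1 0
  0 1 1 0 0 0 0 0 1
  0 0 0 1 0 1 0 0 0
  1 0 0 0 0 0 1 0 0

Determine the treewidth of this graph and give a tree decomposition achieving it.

The largest bag has 4 vertices, giving width 3; this decomposition certifies tw(G) ≤ 3. For the lower bound: the 4 vertex sets {3,4,7}, {5}, {1}, {0,2,6,8} are disjoint, each induces a connected subgraph, and every pair is joined by at least one edge of G. Contracting each set to a single vertex therefore yields K_{4} as a minor, and since treewidth is minor-monotone, tw(G) ≥ tw(K_{4}) = 3. Combining the bounds, tw(G) = 3.

Treewidth 3.
One such decomposition:
Bags: B1 = {3, 4, 5, 7}  B2 = {1, 3, 4, 5}  B3 = {0, 1, 4, 5}  B4 = {0, 1, 2, 5}  B5 = {0, 1, 2, 6}  B6 = {0, 2, 6, 8}
Tree: B1–B2, B2–B3, B3–B4, B4–B5, B5–B6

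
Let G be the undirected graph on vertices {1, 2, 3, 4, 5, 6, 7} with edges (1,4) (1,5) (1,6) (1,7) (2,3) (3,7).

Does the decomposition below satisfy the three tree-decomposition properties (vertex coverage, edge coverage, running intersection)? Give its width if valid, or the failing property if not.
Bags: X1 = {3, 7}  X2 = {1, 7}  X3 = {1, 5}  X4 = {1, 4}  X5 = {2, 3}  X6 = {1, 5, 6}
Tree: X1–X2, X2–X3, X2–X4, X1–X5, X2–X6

A tree decomposition must satisfy three properties: every vertex lies in some bag; for every edge, both endpoints lie together in some bag; and for every vertex, the bags containing it form a connected subtree. Here bags containing vertex 5 are not connected in the tree, so the decomposition is invalid.

No — bags containing vertex 5 are not connected in the tree.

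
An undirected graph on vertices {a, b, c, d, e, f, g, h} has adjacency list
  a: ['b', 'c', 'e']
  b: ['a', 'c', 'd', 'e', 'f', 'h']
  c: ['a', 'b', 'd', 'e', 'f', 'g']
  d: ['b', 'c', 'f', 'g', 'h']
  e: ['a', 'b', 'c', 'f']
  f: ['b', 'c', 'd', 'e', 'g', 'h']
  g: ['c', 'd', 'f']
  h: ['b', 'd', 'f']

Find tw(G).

A width-3 tree decomposition is:
Bags: B1 = {b, c, d, f}  B2 = {b, c, e, f}  B3 = {a, b, c, e}  B4 = {c, d, f, g}  B5 = {b, d, f, h}
Tree: B1–B2, B2–B3, B1–B4, B1–B5
Each bag holds 4 vertices, so the decomposition has width 3, which upper-bounds the treewidth. On the other hand G contains the 4-clique {a, b, c, e}. A clique must lie in a single bag of any decomposition, so no decomposition can have width below 3. Hence tw(G) = 3 exactly.

3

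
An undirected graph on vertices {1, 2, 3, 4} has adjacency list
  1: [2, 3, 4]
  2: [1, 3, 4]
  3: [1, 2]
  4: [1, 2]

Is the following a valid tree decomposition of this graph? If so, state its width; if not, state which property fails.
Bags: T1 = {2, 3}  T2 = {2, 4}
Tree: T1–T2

No — vertex 1 appears in no bag.

A tree decomposition must satisfy three properties: every vertex lies in some bag; for every edge, both endpoints lie together in some bag; and for every vertex, the bags containing it form a connected subtree. Here vertex 1 appears in no bag, so the decomposition is invalid.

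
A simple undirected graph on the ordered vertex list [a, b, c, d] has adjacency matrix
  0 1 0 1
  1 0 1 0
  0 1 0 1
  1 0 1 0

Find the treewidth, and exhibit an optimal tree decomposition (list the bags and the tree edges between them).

Treewidth 2.
Bags: B1 = {a, c, d}  B2 = {a, b, c}
Tree: B1–B2

Each bag holds 3 vertices, so the decomposition has width 2, which upper-bounds the treewidth. For the lower bound, G contains the cycle c–d–a–b–c, so G is not a forest; only forests have treewidth ≤ 1, hence tw(G) ≥ 2. Therefore the treewidth is 2.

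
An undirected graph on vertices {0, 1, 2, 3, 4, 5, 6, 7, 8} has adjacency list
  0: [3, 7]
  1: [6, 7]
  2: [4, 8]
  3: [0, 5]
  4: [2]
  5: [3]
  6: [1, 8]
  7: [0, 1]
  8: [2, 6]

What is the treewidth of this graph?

A width-1 tree decomposition is:
Bags: B1 = {2, 4}  B2 = {2, 8}  B3 = {6, 8}  B4 = {1, 6}  B5 = {1, 7}  B6 = {0, 7}  B7 = {0, 3}  B8 = {3, 5}
Tree: B1–B2, B2–B3, B3–B4, B4–B5, B5–B6, B6–B7, B7–B8
Each bag holds 2 vertices, so the decomposition has width 1, which upper-bounds the treewidth. Any graph with an edge has treewidth ≥ 1, and G has the edge 4–2. The upper and lower bounds meet at 1, so that is the treewidth.

1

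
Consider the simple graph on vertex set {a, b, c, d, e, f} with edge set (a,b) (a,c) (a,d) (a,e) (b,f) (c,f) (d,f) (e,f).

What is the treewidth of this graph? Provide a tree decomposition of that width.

Every bag has size at most 3, so the width is 3 − 1 = 2 and tw(G) ≤ 2. The edges c–a–d–f–c form a cycle, so G is not a tree and its treewidth is at least 2. Therefore the treewidth is 2.

Treewidth 2.
One optimal decomposition is:
Bags: B1 = {a, c, f}  B2 = {a, d, f}  B3 = {a, b, f}  B4 = {a, e, f}
Tree: B1–B2, B2–B3, B3–B4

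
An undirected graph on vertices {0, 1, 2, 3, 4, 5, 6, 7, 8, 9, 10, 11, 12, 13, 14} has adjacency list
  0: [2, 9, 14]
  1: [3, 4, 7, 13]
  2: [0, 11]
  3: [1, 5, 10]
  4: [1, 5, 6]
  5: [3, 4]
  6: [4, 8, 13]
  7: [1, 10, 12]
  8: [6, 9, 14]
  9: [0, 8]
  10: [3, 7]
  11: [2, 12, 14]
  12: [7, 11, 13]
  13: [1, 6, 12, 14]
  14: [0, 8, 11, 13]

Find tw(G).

3

A width-3 tree decomposition is:
Bags: B1 = {0, 2, 8, 9}  B2 = {0, 2, 8, 14}  B3 = {2, 8, 11, 14}  B4 = {6, 8, 11, 14}  B5 = {6, 11, 13, 14}  B6 = {6, 11, 12, 13}  B7 = {4, 6, 12, 13}  B8 = {1, 4, 12, 13}  B9 = {1, 4, 7, 12}  B10 = {1, 4, 5, 7}  B11 = {1, 3, 5, 7}  B12 = {3, 5, 7, 10}
Tree: B1–B2, B2–B3, B3–B4, B4–B5, B5–B6, B6–B7, B7–B8, B8–B9, B9–B10, B10–B11, B11–B12
Each bag holds 4 vertices, so the decomposition has width 3, which upper-bounds the treewidth. For the lower bound: the 4 vertex sets {0,2,9}, {8}, {14}, {6,11,12,13} are disjoint, each induces a connected subgraph, and every pair is joined by at least one edge of G. Contracting each set to a single vertex therefore yields K_{4} as a minor, and since treewidth is minor-monotone, tw(G) ≥ tw(K_{4}) = 3. Therefore the treewidth is 3.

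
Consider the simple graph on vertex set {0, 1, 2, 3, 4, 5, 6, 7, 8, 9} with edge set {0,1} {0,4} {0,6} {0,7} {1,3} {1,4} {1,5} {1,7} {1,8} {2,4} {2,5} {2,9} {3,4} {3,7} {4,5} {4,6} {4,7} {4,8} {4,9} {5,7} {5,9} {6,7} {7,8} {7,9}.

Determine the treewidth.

A width-3 tree decomposition is:
Bags: B1 = {1, 4, 7, 8}  B2 = {0, 1, 4, 7}  B3 = {1, 4, 5, 7}  B4 = {0, 4, 6, 7}  B5 = {4, 5, 7, 9}  B6 = {1, 3, 4, 7}  B7 = {2, 4, 5, 9}
Tree: B1–B2, B2–B3, B2–B4, B3–B5, B3–B6, B5–B7
Every bag has size at most 4, so the width is 4 − 1 = 3 and tw(G) ≤ 3. For the lower bound, the 4 vertices {2, 4, 5, 9} are pairwise adjacent, and any tree decomposition puts a clique entirely inside one bag — forcing width ≥ 3. Combining the bounds, tw(G) = 3.

3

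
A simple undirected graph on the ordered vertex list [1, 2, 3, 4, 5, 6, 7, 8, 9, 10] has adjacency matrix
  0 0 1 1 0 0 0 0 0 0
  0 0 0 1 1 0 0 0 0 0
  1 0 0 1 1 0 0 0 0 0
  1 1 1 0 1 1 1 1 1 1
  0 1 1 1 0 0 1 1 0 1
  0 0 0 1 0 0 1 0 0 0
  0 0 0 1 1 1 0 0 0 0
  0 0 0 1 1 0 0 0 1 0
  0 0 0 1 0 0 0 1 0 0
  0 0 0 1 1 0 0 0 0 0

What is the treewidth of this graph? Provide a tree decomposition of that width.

Treewidth 2.
One such decomposition:
Bags: B1 = {3, 4, 5}  B2 = {4, 5, 8}  B3 = {4, 8, 9}  B4 = {1, 3, 4}  B5 = {4, 5, 7}  B6 = {4, 6, 7}  B7 = {4, 5, 10}  B8 = {2, 4, 5}
Tree: B1–B2, B2–B3, B1–B4, B1–B5, B5–B6, B5–B7, B1–B8

The largest bag has 3 vertices, giving width 2; this decomposition certifies tw(G) ≤ 2. Conversely, {1, 3, 4} is a clique of size 3, and the vertices of any clique must share a bag in every tree decomposition; so some bag has ≥ 3 vertices and tw(G) ≥ 2. The upper and lower bounds meet at 2, so that is the treewidth.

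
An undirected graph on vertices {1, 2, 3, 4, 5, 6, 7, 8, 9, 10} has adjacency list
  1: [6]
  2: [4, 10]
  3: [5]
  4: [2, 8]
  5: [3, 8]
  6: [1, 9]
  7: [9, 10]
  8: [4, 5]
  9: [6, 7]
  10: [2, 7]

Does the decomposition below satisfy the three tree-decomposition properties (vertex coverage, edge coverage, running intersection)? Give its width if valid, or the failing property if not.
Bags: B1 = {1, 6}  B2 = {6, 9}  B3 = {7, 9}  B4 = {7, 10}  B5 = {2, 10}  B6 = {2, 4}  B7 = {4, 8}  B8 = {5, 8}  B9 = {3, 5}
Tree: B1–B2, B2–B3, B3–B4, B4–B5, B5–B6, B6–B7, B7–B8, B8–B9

Yes; width 1.

Vertex coverage: the bags together contain {1, 2, 3, 4, 5, 6, 7, 8, 9, 10}, the full vertex set. Edge coverage: each edge of G has both endpoints in at least one bag. Running intersection: for every vertex, the bags containing it form a connected subtree. All three properties hold, so this is a valid tree decomposition of width max|bag| − 1 = 1, and hence tw(G) ≤ 1.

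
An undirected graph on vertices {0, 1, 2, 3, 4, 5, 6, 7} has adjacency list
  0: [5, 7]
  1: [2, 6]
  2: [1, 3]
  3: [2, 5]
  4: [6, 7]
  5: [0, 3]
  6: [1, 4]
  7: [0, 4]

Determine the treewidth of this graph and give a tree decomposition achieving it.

Treewidth 2.
One such decomposition:
Bags: B1 = {2, 3, 5}  B2 = {1, 2, 5}  B3 = {1, 5, 6}  B4 = {4, 5, 6}  B5 = {4, 5, 7}  B6 = {0, 5, 7}
Tree: B1–B2, B2–B3, B3–B4, B4–B5, B5–B6

Each bag holds 3 vertices, so the decomposition has width 2, which upper-bounds the treewidth. The edges 5–3–2–1–6–4–7–0–5 form a cycle, so G is not a tree and its treewidth is at least 2. Therefore the treewidth is 2.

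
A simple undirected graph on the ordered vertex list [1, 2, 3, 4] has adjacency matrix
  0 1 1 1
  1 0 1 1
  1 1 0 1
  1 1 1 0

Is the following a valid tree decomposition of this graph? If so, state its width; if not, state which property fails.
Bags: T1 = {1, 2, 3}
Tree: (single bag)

A tree decomposition must satisfy three properties: every vertex lies in some bag; for every edge, both endpoints lie together in some bag; and for every vertex, the bags containing it form a connected subtree. Here vertex 4 appears in no bag, so the decomposition is invalid.

No — vertex 4 appears in no bag.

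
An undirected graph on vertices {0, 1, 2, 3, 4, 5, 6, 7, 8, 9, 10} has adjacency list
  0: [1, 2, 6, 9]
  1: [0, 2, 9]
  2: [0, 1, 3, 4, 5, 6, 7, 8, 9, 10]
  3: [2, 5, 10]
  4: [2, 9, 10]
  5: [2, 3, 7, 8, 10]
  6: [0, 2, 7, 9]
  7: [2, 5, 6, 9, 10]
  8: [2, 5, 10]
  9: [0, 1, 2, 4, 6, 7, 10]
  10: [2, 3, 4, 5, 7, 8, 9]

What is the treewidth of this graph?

3

A width-3 tree decomposition is:
Bags: B1 = {2, 5, 7, 10}  B2 = {2, 5, 8, 10}  B3 = {2, 7, 9, 10}  B4 = {2, 6, 7, 9}  B5 = {2, 4, 9, 10}  B6 = {0, 2, 6, 9}  B7 = {2, 3, 5, 10}  B8 = {0, 1, 2, 9}
Tree: B1–B2, B1–B3, B3–B4, B3–B5, B4–B6, B1–B7, B6–B8
The largest bag has 4 vertices, giving width 3; this decomposition certifies tw(G) ≤ 3. On the other hand G contains the 4-clique {2, 5, 8, 10}. A clique must lie in a single bag of any decomposition, so no decomposition can have width below 3. Combining the bounds, tw(G) = 3.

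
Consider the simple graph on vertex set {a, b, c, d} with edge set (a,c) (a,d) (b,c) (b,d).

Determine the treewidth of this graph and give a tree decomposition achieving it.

Every bag has size at most 3, so the width is 3 − 1 = 2 and tw(G) ≤ 2. For the lower bound, G contains the cycle c–a–d–b–c, so G is not a forest; only forests have treewidth ≤ 1, hence tw(G) ≥ 2. Combining the bounds, tw(G) = 2.

Treewidth 2.
One optimal decomposition is:
Bags: B1 = {a, c, d}  B2 = {b, c, d}
Tree: B1–B2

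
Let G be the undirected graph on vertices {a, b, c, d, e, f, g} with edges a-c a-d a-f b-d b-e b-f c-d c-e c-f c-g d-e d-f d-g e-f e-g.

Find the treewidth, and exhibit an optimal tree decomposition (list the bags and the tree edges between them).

Treewidth 3.
Bags: B1 = {b, d, e, f}  B2 = {c, d, e, f}  B3 = {c, d, e, g}  B4 = {a, c, d, f}
Tree: B1–B2, B2–B3, B2–B4

The largest bag has 4 vertices, giving width 3; this decomposition certifies tw(G) ≤ 3. For the lower bound, the 4 vertices {c, d, e, g} are pairwise adjacent, and any tree decomposition puts a clique entirely inside one bag — forcing width ≥ 3. The upper and lower bounds meet at 3, so that is the treewidth.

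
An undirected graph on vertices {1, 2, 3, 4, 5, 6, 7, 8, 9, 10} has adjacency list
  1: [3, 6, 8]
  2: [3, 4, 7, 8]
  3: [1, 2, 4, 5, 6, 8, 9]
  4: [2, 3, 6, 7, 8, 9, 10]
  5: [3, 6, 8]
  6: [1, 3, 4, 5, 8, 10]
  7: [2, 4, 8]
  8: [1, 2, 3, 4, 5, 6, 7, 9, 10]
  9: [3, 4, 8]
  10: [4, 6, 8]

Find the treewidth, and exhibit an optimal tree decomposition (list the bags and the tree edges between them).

Each bag holds 4 vertices, so the decomposition has width 3, which upper-bounds the treewidth. On the other hand G contains the 4-clique {4, 6, 8, 10}. A clique must lie in a single bag of any decomposition, so no decomposition can have width below 3. The upper and lower bounds meet at 3, so that is the treewidth.

Treewidth 3.
One such decomposition:
Bags: B1 = {2, 3, 4, 8}  B2 = {3, 4, 6, 8}  B3 = {3, 5, 6, 8}  B4 = {1, 3, 6, 8}  B5 = {4, 6, 8, 10}  B6 = {2, 4, 7, 8}  B7 = {3, 4, 8, 9}
Tree: B1–B2, B2–B3, B2–B4, B2–B5, B1–B6, B2–B7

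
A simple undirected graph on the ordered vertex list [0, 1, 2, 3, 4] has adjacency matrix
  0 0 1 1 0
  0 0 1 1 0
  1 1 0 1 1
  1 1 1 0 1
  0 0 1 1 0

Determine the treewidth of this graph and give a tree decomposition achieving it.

Treewidth 2.
One such decomposition:
Bags: B1 = {1, 2, 3}  B2 = {2, 3, 4}  B3 = {0, 2, 3}
Tree: B1–B2, B1–B3

The largest bag has 3 vertices, giving width 2; this decomposition certifies tw(G) ≤ 2. On the other hand G contains the 3-clique {0, 2, 3}. A clique must lie in a single bag of any decomposition, so no decomposition can have width below 2. Hence tw(G) = 2 exactly.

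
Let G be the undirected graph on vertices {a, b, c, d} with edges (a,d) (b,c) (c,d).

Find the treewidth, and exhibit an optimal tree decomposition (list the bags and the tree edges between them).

Every bag has size at most 2, so the width is 2 − 1 = 1 and tw(G) ≤ 1. Any graph with an edge has treewidth ≥ 1, and G has the edge c–d. The upper and lower bounds meet at 1, so that is the treewidth.

Treewidth 1.
One optimal decomposition is:
Bags: B1 = {c, d}  B2 = {a, d}  B3 = {b, c}
Tree: B1–B2, B1–B3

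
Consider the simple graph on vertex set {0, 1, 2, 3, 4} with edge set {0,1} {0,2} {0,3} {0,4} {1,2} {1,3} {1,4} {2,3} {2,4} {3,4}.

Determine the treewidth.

A width-4 tree decomposition is:
Bags: B1 = {0, 1, 2, 3, 4}
Tree: (single bag)
A single bag containing all 5 vertices is trivially a valid decomposition of width 4. For the lower bound, the 5 vertices {0, 1, 2, 3, 4} are pairwise adjacent, and any tree decomposition puts a clique entirely inside one bag — forcing width ≥ 4. The upper and lower bounds meet at 4, so that is the treewidth.

4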